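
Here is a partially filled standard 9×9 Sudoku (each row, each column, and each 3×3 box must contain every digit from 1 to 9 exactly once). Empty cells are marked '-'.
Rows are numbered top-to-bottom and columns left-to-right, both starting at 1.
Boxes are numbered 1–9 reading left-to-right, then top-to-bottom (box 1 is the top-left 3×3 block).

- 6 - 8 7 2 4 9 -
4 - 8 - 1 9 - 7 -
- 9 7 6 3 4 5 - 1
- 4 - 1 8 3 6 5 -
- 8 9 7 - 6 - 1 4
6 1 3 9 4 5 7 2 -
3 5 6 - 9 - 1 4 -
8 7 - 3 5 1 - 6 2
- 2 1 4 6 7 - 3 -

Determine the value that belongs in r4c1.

Cell r4c1 itself could take any of {2, 7} by direct elimination.
Consider where 7 can go in row 4.
r4c3 is out (column 3 already has a 7).
r4c9 is out (box 6 already has a 7).
So the only cell in row 4 that can hold 7 is r4c1.
Therefore r4c1 = 7.

7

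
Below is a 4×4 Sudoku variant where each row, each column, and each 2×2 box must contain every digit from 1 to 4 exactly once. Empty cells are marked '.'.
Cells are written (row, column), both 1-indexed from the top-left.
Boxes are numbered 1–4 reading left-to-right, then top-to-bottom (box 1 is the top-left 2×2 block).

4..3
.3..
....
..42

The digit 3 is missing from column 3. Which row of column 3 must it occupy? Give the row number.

3

Consider where 3 can go in column 3.
(1,3) is out (row 1 already has a 3).
(2,3) is out (row 2 already has a 3).
So the only cell in column 3 that can hold 3 is (3,3).
That is row 3.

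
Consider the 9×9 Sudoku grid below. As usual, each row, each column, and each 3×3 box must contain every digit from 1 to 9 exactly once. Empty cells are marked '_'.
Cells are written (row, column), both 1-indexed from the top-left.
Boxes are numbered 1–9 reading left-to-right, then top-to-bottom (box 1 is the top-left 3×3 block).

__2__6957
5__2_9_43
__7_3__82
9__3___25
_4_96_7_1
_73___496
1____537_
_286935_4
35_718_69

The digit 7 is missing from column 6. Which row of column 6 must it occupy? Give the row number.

4

Consider where 7 can go in column 6.
(3,6) is out (row 3 already has a 7).
(5,6) is out (row 5 already has a 7).
(6,6) is out (row 6 already has a 7).
So the only cell in column 6 that can hold 7 is (4,6).
That is row 4.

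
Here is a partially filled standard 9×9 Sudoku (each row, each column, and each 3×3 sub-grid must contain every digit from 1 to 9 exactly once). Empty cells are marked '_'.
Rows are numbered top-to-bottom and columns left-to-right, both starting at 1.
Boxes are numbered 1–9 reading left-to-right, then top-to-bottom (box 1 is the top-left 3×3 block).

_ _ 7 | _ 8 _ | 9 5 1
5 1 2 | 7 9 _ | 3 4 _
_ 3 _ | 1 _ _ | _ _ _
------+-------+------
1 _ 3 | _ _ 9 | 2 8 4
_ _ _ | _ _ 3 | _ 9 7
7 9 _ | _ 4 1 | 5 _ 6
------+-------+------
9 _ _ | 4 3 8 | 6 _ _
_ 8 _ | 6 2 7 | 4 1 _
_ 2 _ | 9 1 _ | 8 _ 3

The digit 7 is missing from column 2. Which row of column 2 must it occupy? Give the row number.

7

Consider where 7 can go in column 2.
R1C2 is out (row 1 already has a 7).
R4C2 is out (box 4 already has a 7).
R5C2 is out (row 5 already has a 7).
So the only cell in column 2 that can hold 7 is R7C2.
That is row 7.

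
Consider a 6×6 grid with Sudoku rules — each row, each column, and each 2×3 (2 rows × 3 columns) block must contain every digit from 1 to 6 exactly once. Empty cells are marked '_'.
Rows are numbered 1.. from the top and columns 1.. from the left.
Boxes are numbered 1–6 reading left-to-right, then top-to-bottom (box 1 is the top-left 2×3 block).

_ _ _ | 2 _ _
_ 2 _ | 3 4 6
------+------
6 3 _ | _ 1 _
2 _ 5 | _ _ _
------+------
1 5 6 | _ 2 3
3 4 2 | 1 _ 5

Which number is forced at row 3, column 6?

Cell row 3, column 6 itself could take any of {2, 4} by direct elimination.
Consider where 2 can go in column 6.
row 1, column 6 is out (row 1 already has a 2).
row 4, column 6 is out (row 4 already has a 2).
So the only cell in column 6 that can hold 2 is row 3, column 6.
Therefore row 3, column 6 = 2.

2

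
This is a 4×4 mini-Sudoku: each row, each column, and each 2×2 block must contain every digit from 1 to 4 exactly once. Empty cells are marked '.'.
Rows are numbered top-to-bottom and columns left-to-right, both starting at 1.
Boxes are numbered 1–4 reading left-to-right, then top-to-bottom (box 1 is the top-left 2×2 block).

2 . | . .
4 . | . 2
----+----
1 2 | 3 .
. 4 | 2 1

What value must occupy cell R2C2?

Cell R2C2 itself could take any of {1, 3} by direct elimination.
Consider where 3 can go in row 2.
R2C3 is out (column 3 already has a 3).
So the only cell in row 2 that can hold 3 is R2C2.
Therefore R2C2 = 3.

3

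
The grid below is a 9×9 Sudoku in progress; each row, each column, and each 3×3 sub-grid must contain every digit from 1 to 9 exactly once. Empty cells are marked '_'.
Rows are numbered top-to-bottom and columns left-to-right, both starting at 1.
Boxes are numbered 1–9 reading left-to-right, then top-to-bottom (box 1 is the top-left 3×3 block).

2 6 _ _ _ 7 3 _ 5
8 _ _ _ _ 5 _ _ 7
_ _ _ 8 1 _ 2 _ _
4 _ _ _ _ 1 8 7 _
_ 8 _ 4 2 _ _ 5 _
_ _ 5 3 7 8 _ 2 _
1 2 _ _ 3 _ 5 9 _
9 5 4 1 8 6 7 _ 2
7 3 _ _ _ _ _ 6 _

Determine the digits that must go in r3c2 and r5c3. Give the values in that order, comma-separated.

7,7

For r3c2:
  Consider where 7 can go in column 2.
  r2c2 is out (row 2 already has a 7).
  r4c2 is out (row 4 already has a 7).
  r6c2 is out (row 6 already has a 7).
  So the only cell in column 2 that can hold 7 is r3c2.
  So r3c2 = 7.
For r5c3:
  Consider where 7 can go in box 4.
  r4c2 is out (row 4 already has a 7).
  r4c3 is out (row 4 already has a 7).
  r5c1 is out (column 1 already has a 7).
  r6c1 is out (row 6 already has a 7).
  r6c2 is out (row 6 already has a 7).
  So the only cell in box 4 that can hold 7 is r5c3.
  So r5c3 = 7.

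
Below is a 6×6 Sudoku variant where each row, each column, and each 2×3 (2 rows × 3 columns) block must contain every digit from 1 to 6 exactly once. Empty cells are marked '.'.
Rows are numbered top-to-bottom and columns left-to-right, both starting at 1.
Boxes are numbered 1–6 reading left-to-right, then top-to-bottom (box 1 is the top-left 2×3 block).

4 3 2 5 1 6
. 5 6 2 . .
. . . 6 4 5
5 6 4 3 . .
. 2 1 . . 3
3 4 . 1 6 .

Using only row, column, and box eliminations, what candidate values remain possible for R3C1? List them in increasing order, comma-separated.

1,2

Row 3 already contains {4, 5, 6}.
Column 1 already contains {3, 4, 5}.
Its 2×3 block (box 3) already contains {4, 5, 6}.
Removing those from 1–6 leaves {1, 2} as the candidates for R3C1.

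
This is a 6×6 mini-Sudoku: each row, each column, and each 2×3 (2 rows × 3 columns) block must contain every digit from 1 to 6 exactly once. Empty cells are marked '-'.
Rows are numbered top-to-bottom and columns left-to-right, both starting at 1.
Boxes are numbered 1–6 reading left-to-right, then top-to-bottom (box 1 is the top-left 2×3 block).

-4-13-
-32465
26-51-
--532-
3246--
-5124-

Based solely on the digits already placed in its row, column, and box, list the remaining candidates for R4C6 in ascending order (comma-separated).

4,6

Row 4 already contains {2, 3, 5}.
Column 6 already contains {5}.
Its 2×3 block (box 4) already contains {1, 2, 3, 5}.
Removing those from 1–6 leaves {4, 6} as the candidates for R4C6.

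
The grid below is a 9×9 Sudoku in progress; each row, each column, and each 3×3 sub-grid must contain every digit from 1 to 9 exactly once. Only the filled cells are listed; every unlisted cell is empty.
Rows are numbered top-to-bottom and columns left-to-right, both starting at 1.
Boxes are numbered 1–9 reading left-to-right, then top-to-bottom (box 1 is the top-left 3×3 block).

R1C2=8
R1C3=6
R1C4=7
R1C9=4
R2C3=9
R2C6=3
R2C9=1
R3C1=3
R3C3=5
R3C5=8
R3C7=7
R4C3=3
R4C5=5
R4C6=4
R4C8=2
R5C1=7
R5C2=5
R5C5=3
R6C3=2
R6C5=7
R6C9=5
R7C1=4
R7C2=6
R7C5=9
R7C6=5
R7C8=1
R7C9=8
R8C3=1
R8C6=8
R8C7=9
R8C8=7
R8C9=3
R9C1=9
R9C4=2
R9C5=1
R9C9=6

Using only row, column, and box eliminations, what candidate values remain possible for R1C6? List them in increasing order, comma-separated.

1,2,9

Row 1 already contains {4, 6, 7, 8}.
Column 6 already contains {3, 4, 5, 8}.
Its 3×3 block (box 2) already contains {3, 7, 8}.
Removing those from 1–9 leaves {1, 2, 9} as the candidates for R1C6.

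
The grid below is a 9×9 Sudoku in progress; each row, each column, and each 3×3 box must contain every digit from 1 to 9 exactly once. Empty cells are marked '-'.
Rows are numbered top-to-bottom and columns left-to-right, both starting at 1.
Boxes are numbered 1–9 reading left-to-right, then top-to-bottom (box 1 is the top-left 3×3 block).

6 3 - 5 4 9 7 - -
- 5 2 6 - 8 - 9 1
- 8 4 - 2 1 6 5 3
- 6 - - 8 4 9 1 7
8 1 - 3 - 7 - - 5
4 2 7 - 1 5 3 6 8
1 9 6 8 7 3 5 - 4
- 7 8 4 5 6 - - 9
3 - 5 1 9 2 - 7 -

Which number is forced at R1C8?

8

Cell R1C8 itself could take any of {2, 8} by direct elimination.
Consider where 8 can go in row 1.
R1C3 is out (column 3 already has a 8).
R1C9 is out (column 9 already has a 8).
So the only cell in row 1 that can hold 8 is R1C8.
Therefore R1C8 = 8.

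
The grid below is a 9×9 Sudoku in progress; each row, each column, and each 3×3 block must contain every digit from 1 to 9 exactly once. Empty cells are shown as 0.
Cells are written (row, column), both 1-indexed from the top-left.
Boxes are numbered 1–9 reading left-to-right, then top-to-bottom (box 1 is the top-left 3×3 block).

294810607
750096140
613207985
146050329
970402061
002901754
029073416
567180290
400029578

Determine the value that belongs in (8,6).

Row 8 already contains {1, 2, 5, 6, 7, 8, 9}.
Column 6 already contains {1, 2, 3, 6, 7, 9}.
Its 3×3 block (box 8) already contains {1, 2, 3, 7, 8, 9}.
The only value from 1–9 not eliminated is 4, so (8,6) = 4.

4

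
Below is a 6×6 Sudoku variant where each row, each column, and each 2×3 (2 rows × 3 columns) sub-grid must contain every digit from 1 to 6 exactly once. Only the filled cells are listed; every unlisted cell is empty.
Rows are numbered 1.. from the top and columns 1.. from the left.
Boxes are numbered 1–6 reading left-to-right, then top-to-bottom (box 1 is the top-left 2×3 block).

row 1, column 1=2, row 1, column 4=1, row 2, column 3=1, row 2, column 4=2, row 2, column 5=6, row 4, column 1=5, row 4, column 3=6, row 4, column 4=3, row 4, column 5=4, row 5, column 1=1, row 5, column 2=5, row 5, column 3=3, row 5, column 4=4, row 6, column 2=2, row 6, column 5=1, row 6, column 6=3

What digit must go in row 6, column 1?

6

Cell row 6, column 1 itself could take any of {4, 6} by direct elimination.
Consider where 6 can go in box 5.
row 6, column 3 is out (column 3 already has a 6).
So the only cell in box 5 that can hold 6 is row 6, column 1.
Therefore row 6, column 1 = 6.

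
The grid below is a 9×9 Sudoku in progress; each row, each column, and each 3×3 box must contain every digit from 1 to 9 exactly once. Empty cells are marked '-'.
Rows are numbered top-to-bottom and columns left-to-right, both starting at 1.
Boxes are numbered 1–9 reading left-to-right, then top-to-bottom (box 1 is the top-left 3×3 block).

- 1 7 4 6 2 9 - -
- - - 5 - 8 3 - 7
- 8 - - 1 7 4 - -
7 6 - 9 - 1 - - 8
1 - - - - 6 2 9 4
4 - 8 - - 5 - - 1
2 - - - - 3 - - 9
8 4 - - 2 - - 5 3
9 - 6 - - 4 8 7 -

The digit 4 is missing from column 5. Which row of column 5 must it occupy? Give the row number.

4

Consider where 4 can go in column 5.
R2C5 is out (box 2 already has a 4).
R5C5 is out (row 5 already has a 4).
R6C5 is out (row 6 already has a 4).
R7C5 is out (box 8 already has a 4).
R9C5 is out (row 9 already has a 4).
So the only cell in column 5 that can hold 4 is R4C5.
That is row 4.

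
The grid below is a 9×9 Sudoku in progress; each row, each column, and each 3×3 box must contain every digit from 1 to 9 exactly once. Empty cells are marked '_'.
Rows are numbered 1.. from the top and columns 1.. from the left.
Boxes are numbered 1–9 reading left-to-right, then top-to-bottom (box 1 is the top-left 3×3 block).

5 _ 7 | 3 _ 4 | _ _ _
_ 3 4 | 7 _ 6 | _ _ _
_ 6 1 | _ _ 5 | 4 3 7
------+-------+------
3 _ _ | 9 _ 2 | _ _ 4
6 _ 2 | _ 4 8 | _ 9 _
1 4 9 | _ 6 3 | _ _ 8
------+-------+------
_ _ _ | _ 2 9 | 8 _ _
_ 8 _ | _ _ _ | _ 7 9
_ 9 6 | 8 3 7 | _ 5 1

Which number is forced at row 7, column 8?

4

Cell row 7, column 8 itself could take any of {4, 6} by direct elimination.
Consider where 4 can go in box 9.
row 7, column 9 is out (column 9 already has a 4).
row 8, column 7 is out (column 7 already has a 4).
row 9, column 7 is out (column 7 already has a 4).
So the only cell in box 9 that can hold 4 is row 7, column 8.
Therefore row 7, column 8 = 4.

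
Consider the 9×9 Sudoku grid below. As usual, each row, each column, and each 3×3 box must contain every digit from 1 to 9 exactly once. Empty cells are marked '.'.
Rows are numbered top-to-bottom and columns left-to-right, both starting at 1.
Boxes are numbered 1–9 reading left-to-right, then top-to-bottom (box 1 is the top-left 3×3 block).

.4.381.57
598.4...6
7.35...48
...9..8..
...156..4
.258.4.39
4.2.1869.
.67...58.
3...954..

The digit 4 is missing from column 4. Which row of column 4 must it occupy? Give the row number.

Consider where 4 can go in column 4.
r2c4 is out (row 2 already has a 4).
r7c4 is out (row 7 already has a 4).
r9c4 is out (row 9 already has a 4).
So the only cell in column 4 that can hold 4 is r8c4.
That is row 8.

8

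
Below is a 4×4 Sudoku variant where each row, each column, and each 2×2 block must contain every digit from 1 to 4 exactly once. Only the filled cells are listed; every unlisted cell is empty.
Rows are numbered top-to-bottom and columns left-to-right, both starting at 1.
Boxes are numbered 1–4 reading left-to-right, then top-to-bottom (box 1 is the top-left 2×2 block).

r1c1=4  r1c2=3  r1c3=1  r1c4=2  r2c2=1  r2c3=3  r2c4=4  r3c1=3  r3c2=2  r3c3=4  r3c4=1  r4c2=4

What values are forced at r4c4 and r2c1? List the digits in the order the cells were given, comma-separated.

For r4c4:
  Row 4 already contains {4}.
  Column 4 already contains {1, 2, 4}.
  Its 2×2 block (box 4) already contains {1, 4}.
  The only value from 1–4 not eliminated is 3, so r4c4 = 3.
For r2c1:
  Row 2 already contains {1, 3, 4}.
  Column 1 already contains {3, 4}.
  Its 2×2 block (box 1) already contains {1, 3, 4}.
  The only value from 1–4 not eliminated is 2, so r2c1 = 2.

3,2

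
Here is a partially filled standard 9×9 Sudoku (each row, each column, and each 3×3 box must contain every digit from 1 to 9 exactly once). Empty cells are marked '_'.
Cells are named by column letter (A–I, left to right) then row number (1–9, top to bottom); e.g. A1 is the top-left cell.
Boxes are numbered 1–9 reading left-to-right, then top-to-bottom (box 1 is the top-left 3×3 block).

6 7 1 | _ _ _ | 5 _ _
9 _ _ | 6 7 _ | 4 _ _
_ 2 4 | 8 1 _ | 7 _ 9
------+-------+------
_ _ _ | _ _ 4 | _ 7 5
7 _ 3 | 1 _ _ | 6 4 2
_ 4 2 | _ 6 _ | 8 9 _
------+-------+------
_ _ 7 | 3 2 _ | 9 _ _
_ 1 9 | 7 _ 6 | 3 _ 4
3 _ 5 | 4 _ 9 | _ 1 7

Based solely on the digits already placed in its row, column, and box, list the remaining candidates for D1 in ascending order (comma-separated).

Row 1 already contains {1, 5, 6, 7}.
Column D already contains {1, 3, 4, 6, 7, 8}.
Its 3×3 block (box 2) already contains {1, 6, 7, 8}.
Removing those from 1–9 leaves {2, 9} as the candidates for D1.

2,9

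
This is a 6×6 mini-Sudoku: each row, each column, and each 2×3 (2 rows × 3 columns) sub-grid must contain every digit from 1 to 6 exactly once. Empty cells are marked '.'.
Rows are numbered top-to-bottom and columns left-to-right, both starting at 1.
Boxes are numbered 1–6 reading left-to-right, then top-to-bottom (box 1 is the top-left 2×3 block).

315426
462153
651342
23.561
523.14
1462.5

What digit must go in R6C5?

3

Row 6 already contains {1, 2, 4, 5, 6}.
Column 5 already contains {1, 2, 4, 5, 6}.
Its 2×3 block (box 6) already contains {1, 2, 4, 5}.
The only value from 1–6 not eliminated is 3, so R6C5 = 3.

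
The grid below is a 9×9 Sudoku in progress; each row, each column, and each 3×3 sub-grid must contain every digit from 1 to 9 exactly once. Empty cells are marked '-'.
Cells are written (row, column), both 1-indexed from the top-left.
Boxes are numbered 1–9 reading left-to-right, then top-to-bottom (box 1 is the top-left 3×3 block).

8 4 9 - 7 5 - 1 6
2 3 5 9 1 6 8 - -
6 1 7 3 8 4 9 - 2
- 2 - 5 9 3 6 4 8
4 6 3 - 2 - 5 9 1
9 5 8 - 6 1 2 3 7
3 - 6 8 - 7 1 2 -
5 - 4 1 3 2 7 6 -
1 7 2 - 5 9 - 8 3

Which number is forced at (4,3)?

1

Row 4 already contains {2, 3, 4, 5, 6, 8, 9}.
Column 3 already contains {2, 3, 4, 5, 6, 7, 8, 9}.
Its 3×3 block (box 4) already contains {2, 3, 4, 5, 6, 8, 9}.
The only value from 1–9 not eliminated is 1, so (4,3) = 1.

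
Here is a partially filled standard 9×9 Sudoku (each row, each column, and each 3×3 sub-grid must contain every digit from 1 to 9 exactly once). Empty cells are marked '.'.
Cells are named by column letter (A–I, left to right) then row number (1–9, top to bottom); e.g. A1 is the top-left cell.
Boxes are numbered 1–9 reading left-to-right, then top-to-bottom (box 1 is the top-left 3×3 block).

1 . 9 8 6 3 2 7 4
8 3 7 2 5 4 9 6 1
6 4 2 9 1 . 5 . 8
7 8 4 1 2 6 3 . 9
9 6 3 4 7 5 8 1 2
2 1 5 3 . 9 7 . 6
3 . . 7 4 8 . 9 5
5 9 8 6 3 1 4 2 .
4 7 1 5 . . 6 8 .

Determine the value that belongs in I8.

Row 8 already contains {1, 2, 3, 4, 5, 6, 8, 9}.
Column I already contains {1, 2, 4, 5, 6, 8, 9}.
Its 3×3 block (box 9) already contains {2, 4, 5, 6, 8, 9}.
The only value from 1–9 not eliminated is 7, so I8 = 7.

7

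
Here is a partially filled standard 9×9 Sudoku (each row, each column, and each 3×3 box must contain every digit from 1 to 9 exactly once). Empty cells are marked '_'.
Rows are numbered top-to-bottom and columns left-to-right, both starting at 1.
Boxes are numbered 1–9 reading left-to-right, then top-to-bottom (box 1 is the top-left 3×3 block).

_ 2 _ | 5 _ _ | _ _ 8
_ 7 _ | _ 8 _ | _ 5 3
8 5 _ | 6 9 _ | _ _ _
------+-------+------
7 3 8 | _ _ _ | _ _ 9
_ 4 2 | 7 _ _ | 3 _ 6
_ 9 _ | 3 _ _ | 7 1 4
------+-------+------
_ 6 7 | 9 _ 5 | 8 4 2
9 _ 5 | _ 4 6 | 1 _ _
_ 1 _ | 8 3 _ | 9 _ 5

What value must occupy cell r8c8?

3

Cell r8c8 itself could take any of {3, 7} by direct elimination.
Consider where 3 can go in column 8.
r1c8 is out (box 3 already has a 3).
r3c8 is out (box 3 already has a 3).
r4c8 is out (row 4 already has a 3).
r5c8 is out (row 5 already has a 3).
r9c8 is out (row 9 already has a 3).
So the only cell in column 8 that can hold 3 is r8c8.
Therefore r8c8 = 3.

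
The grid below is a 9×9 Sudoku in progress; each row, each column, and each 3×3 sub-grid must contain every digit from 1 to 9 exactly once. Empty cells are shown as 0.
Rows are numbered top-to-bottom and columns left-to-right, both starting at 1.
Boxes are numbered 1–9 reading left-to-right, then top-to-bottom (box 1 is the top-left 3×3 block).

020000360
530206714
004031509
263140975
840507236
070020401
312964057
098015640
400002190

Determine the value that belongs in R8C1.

Row 8 already contains {1, 4, 5, 6, 8, 9}.
Column 1 already contains {2, 3, 4, 5, 8}.
Its 3×3 block (box 7) already contains {1, 2, 3, 4, 8, 9}.
The only value from 1–9 not eliminated is 7, so R8C1 = 7.

7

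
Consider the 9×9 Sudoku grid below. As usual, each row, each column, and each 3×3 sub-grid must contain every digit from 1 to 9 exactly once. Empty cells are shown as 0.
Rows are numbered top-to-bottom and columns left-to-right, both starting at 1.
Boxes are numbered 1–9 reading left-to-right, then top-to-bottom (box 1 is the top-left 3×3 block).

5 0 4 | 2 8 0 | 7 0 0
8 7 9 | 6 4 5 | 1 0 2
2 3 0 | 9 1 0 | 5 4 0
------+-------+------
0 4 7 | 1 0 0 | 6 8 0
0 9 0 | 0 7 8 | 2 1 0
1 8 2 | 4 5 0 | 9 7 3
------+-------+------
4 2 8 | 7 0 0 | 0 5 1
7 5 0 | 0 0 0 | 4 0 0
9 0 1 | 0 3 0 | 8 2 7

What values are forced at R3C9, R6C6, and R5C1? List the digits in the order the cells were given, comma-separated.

For R3C9:
  Consider where 8 can go in row 3.
  R3C3 is out (column 3 already has a 8).
  R3C6 is out (column 6 already has a 8).
  So the only cell in row 3 that can hold 8 is R3C9.
  So R3C9 = 8.
For R6C6:
  Row 6 already contains {1, 2, 3, 4, 5, 7, 8, 9}.
  Column 6 already contains {5, 8}.
  Its 3×3 block (box 5) already contains {1, 4, 5, 7, 8}.
  The only value from 1–9 not eliminated is 6, so R6C6 = 6.
For R5C1:
  Consider where 6 can go in column 1.
  R4C1 is out (row 4 already has a 6).
  So the only cell in column 1 that can hold 6 is R5C1.
  So R5C1 = 6.

8,6,6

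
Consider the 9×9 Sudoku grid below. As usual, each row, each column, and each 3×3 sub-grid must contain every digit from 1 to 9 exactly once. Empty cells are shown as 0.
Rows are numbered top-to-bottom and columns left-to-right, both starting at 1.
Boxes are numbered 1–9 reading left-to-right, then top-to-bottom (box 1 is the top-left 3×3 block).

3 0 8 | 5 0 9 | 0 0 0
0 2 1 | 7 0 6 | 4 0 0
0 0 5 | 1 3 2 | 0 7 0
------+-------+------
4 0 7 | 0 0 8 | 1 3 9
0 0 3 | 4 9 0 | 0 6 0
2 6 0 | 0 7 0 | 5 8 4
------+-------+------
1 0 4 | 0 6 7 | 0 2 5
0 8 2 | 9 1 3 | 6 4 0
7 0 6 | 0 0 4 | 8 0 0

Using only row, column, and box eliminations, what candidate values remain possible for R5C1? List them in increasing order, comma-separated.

Row 5 already contains {3, 4, 6, 9}.
Column 1 already contains {1, 2, 3, 4, 7}.
Its 3×3 block (box 4) already contains {2, 3, 4, 6, 7}.
Removing those from 1–9 leaves {5, 8} as the candidates for R5C1.

5,8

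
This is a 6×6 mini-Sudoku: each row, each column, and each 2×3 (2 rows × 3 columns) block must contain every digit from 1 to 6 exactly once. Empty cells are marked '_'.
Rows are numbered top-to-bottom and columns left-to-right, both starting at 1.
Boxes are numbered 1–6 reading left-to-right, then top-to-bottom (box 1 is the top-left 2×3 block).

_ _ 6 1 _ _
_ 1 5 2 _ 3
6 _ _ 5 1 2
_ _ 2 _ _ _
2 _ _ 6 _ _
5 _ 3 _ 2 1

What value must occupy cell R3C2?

3

Cell R3C2 itself could take any of {3, 4} by direct elimination.
Consider where 3 can go in row 3.
R3C3 is out (column 3 already has a 3).
So the only cell in row 3 that can hold 3 is R3C2.
Therefore R3C2 = 3.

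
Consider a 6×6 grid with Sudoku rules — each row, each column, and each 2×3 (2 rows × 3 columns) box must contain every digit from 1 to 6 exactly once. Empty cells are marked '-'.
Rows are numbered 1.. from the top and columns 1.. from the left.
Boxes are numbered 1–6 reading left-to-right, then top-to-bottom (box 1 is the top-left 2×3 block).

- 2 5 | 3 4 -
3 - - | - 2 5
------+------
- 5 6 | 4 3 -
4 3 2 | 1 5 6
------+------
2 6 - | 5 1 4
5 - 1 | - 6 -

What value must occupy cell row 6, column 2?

4

Row 6 already contains {1, 5, 6}.
Column 2 already contains {2, 3, 5, 6}.
Its 2×3 block (box 5) already contains {1, 2, 5, 6}.
The only value from 1–6 not eliminated is 4, so row 6, column 2 = 4.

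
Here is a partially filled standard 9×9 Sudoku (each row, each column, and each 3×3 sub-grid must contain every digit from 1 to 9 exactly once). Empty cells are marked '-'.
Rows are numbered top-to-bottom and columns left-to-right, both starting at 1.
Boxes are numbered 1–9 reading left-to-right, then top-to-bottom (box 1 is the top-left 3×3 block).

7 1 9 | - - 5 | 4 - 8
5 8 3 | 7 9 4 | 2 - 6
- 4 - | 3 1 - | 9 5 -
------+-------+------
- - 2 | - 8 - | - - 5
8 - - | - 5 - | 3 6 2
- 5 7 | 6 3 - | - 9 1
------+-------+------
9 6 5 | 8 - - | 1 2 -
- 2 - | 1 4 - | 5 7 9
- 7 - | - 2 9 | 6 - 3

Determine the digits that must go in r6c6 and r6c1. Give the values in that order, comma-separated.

For r6c6:
  Row 6 already contains {1, 3, 5, 6, 7, 9}.
  Column 6 already contains {4, 5, 9}.
  Its 3×3 block (box 5) already contains {3, 5, 6, 8}.
  The only value from 1–9 not eliminated is 2, so r6c6 = 2.
For r6c1:
  Row 6 already contains {1, 3, 5, 6, 7, 9}.
  Column 1 already contains {5, 7, 8, 9}.
  Its 3×3 block (box 4) already contains {2, 5, 7, 8}.
  The only value from 1–9 not eliminated is 4, so r6c1 = 4.

2,4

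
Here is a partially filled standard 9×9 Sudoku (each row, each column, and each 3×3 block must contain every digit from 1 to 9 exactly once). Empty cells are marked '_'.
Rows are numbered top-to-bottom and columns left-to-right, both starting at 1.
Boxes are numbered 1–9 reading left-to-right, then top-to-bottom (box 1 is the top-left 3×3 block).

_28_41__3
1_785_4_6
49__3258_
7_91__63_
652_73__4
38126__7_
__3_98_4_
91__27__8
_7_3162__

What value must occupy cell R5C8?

1

Cell R5C8 itself could take any of {1, 9} by direct elimination.
Consider where 1 can go in column 8.
R1C8 is out (row 1 already has a 1).
R2C8 is out (row 2 already has a 1).
R8C8 is out (row 8 already has a 1).
R9C8 is out (row 9 already has a 1).
So the only cell in column 8 that can hold 1 is R5C8.
Therefore R5C8 = 1.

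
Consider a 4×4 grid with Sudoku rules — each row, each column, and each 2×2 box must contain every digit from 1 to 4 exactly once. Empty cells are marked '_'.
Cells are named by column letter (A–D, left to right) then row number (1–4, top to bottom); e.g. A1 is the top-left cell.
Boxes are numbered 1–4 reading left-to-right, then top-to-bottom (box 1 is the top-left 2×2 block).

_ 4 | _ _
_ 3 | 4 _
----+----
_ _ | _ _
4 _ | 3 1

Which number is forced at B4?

Row 4 already contains {1, 3, 4}.
Column B already contains {3, 4}.
Its 2×2 block (box 3) already contains {4}.
The only value from 1–4 not eliminated is 2, so B4 = 2.

2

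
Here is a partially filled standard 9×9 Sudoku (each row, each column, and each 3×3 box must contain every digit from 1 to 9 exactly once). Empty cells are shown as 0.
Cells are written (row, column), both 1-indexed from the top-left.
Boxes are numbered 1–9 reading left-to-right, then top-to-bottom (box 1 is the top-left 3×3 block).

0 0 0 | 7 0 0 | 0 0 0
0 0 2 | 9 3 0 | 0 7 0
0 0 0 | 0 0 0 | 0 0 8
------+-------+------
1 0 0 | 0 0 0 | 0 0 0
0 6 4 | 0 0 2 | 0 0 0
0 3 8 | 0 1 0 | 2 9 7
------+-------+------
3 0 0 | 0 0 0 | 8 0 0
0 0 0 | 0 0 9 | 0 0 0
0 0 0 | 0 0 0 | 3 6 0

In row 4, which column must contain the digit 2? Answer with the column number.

2

Consider where 2 can go in row 4.
(4,3) is out (column 3 already has a 2). (4,4) is out (box 5 already has a 2). (4,5) is out (box 5 already has a 2). (4,6) is out (column 6 already has a 2). The remaining empty cells in row 4 are similarly blocked.
So the only cell in row 4 that can hold 2 is (4,2).
That is column 2.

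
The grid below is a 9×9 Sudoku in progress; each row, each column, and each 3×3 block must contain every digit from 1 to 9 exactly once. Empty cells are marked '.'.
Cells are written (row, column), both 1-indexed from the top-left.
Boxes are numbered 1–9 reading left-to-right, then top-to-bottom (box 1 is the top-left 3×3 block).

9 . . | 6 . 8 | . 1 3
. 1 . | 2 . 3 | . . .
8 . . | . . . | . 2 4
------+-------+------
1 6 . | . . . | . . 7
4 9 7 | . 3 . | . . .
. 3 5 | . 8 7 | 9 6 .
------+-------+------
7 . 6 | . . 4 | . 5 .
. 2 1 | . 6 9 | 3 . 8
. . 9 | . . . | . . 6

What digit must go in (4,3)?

8

Cell (4,3) itself could take any of {2, 8} by direct elimination.
Consider where 8 can go in column 3.
(1,3) is out (row 1 already has a 8).
(2,3) is out (box 1 already has a 8).
(3,3) is out (row 3 already has a 8).
So the only cell in column 3 that can hold 8 is (4,3).
Therefore (4,3) = 8.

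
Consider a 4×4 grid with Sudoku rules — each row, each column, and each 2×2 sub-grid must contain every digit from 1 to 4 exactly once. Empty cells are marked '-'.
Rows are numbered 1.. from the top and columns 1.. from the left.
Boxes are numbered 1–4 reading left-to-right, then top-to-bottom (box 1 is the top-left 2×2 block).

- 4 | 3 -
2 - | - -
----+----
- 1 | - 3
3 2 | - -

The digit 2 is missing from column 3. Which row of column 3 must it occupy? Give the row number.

Consider where 2 can go in column 3.
row 2, column 3 is out (row 2 already has a 2).
row 4, column 3 is out (row 4 already has a 2).
So the only cell in column 3 that can hold 2 is row 3, column 3.
That is row 3.

3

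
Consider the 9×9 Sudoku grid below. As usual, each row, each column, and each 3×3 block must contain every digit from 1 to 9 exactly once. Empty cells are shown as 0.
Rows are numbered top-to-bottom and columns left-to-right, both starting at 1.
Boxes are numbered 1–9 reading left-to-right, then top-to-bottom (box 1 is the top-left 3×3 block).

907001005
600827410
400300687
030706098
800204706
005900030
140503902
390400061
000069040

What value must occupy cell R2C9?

Cell R2C9 itself could take any of {3, 9} by direct elimination.
Consider where 9 can go in row 2.
R2C2 is out (column 2 already has a 9).
R2C3 is out (box 1 already has a 9).
So the only cell in row 2 that can hold 9 is R2C9.
Therefore R2C9 = 9.

9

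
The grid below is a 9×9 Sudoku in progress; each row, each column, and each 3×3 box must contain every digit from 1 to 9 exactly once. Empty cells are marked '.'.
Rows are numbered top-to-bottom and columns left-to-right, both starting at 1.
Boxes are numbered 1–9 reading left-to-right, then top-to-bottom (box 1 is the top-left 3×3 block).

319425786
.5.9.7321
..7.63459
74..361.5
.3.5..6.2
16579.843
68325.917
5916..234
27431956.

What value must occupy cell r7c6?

Row 7 already contains {1, 2, 3, 5, 6, 7, 8, 9}.
Column 6 already contains {3, 5, 6, 7, 9}.
Its 3×3 block (box 8) already contains {1, 2, 3, 5, 6, 9}.
The only value from 1–9 not eliminated is 4, so r7c6 = 4.

4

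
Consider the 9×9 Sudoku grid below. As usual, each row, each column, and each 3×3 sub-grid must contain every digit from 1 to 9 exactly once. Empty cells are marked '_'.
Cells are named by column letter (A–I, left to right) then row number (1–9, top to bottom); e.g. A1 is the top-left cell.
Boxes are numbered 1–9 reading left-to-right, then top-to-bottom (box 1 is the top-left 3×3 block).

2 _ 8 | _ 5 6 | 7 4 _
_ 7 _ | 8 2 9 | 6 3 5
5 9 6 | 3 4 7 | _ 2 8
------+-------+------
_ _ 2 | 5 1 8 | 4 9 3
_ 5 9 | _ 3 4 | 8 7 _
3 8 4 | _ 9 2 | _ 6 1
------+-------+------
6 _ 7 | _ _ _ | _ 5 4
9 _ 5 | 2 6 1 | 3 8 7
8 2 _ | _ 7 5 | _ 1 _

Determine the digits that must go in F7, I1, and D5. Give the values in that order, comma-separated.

For F7:
  Row 7 already contains {4, 5, 6, 7}.
  Column F already contains {1, 2, 4, 5, 6, 7, 8, 9}.
  Its 3×3 block (box 8) already contains {1, 2, 5, 6, 7}.
  The only value from 1–9 not eliminated is 3, so F7 = 3.
For I1:
  Row 1 already contains {2, 4, 5, 6, 7, 8}.
  Column I already contains {1, 3, 4, 5, 7, 8}.
  Its 3×3 block (box 3) already contains {2, 3, 4, 5, 6, 7, 8}.
  The only value from 1–9 not eliminated is 9, so I1 = 9.
For D5:
  Row 5 already contains {3, 4, 5, 7, 8, 9}.
  Column D already contains {2, 3, 5, 8}.
  Its 3×3 block (box 5) already contains {1, 2, 3, 4, 5, 8, 9}.
  The only value from 1–9 not eliminated is 6, so D5 = 6.

3,9,6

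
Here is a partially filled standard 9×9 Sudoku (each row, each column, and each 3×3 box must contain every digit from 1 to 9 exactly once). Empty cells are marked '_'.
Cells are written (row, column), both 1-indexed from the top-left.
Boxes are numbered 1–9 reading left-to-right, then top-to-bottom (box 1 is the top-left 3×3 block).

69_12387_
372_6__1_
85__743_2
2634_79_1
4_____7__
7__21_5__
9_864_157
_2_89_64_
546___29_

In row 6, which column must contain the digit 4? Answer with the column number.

Consider where 4 can go in row 6.
(6,2) is out (column 2 already has a 4).
(6,3) is out (box 4 already has a 4).
(6,6) is out (column 6 already has a 4).
(6,8) is out (column 8 already has a 4).
So the only cell in row 6 that can hold 4 is (6,9).
That is column 9.

9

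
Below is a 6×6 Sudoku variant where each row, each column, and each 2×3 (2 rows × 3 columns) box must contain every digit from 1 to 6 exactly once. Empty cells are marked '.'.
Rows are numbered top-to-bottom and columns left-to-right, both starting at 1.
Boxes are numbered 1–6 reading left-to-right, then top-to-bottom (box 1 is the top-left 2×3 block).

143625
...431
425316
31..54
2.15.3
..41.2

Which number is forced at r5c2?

Row 5 already contains {1, 2, 3, 5}.
Column 2 already contains {1, 2, 4}.
Its 2×3 block (box 5) already contains {1, 2, 4}.
The only value from 1–6 not eliminated is 6, so r5c2 = 6.

6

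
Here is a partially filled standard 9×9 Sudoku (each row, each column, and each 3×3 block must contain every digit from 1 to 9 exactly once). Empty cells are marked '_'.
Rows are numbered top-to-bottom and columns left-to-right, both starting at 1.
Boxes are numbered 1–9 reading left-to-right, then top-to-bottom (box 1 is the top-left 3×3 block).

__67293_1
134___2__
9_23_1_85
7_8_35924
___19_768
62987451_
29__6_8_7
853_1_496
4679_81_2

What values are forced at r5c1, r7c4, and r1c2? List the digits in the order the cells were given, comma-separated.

For r5c1:
  Consider where 3 can go in box 4.
  r4c2 is out (row 4 already has a 3).
  r5c2 is out (column 2 already has a 3).
  r5c3 is out (column 3 already has a 3).
  So the only cell in box 4 that can hold 3 is r5c1.
  So r5c1 = 3.
For r7c4:
  Consider where 4 can go in column 4.
  r2c4 is out (row 2 already has a 4).
  r4c4 is out (row 4 already has a 4).
  r8c4 is out (row 8 already has a 4).
  So the only cell in column 4 that can hold 4 is r7c4.
  So r7c4 = 4.
For r1c2:
  Row 1 already contains {1, 2, 3, 6, 7, 9}.
  Column 2 already contains {2, 3, 5, 6, 9}.
  Its 3×3 block (box 1) already contains {1, 2, 3, 4, 6, 9}.
  The only value from 1–9 not eliminated is 8, so r1c2 = 8.

3,4,8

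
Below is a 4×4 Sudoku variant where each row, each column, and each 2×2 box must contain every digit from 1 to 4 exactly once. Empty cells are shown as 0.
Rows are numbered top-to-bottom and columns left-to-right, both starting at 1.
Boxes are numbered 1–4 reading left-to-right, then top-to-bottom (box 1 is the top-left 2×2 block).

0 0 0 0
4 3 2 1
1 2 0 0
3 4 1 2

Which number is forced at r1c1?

Row 1 already contains {}.
Column 1 already contains {1, 3, 4}.
Its 2×2 block (box 1) already contains {3, 4}.
The only value from 1–4 not eliminated is 2, so r1c1 = 2.

2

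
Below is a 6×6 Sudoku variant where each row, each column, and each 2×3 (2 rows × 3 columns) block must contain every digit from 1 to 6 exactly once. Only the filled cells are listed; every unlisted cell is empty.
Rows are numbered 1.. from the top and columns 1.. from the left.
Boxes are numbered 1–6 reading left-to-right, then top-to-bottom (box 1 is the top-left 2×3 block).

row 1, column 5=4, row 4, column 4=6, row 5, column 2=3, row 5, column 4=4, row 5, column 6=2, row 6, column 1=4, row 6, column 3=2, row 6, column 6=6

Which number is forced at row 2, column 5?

6

Cell row 2, column 5 itself could take any of {1, 2, 3, 5, 6} by direct elimination.
Consider where 6 can go in column 5.
row 3, column 5 is out (box 4 already has a 6).
row 4, column 5 is out (row 4 already has a 6).
row 5, column 5 is out (box 6 already has a 6).
row 6, column 5 is out (row 6 already has a 6).
So the only cell in column 5 that can hold 6 is row 2, column 5.
Therefore row 2, column 5 = 6.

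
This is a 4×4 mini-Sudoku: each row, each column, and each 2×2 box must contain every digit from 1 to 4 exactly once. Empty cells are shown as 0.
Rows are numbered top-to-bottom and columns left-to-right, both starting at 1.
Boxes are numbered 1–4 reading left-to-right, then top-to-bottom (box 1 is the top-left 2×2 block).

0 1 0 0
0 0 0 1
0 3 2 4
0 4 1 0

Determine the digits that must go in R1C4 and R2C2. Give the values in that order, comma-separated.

2,2

For R1C4:
  Consider where 2 can go in column 4.
  R4C4 is out (box 4 already has a 2).
  So the only cell in column 4 that can hold 2 is R1C4.
  So R1C4 = 2.
For R2C2:
  Row 2 already contains {1}.
  Column 2 already contains {1, 3, 4}.
  Its 2×2 block (box 1) already contains {1}.
  The only value from 1–4 not eliminated is 2, so R2C2 = 2.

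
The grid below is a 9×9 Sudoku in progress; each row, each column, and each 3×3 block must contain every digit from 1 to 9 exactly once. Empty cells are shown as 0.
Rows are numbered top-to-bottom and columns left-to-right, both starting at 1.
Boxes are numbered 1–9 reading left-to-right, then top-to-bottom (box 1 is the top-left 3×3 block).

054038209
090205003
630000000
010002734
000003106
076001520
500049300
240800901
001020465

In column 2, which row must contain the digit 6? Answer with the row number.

7

Consider where 6 can go in column 2.
r5c2 is out (row 5 already has a 6).
r9c2 is out (row 9 already has a 6).
So the only cell in column 2 that can hold 6 is r7c2.
That is row 7.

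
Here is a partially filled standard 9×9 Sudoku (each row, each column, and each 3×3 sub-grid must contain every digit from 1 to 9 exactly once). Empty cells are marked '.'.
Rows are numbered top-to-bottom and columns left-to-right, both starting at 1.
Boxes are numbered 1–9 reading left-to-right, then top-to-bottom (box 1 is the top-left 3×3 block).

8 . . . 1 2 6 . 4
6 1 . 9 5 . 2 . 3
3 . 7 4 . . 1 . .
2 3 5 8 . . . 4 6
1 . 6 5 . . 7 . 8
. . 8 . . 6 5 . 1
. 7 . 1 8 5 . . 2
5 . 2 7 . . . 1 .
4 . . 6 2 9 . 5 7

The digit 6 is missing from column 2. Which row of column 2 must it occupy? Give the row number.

Consider where 6 can go in column 2.
R1C2 is out (row 1 already has a 6).
R3C2 is out (box 1 already has a 6).
R5C2 is out (row 5 already has a 6).
R6C2 is out (row 6 already has a 6).
R9C2 is out (row 9 already has a 6).
So the only cell in column 2 that can hold 6 is R8C2.
That is row 8.

8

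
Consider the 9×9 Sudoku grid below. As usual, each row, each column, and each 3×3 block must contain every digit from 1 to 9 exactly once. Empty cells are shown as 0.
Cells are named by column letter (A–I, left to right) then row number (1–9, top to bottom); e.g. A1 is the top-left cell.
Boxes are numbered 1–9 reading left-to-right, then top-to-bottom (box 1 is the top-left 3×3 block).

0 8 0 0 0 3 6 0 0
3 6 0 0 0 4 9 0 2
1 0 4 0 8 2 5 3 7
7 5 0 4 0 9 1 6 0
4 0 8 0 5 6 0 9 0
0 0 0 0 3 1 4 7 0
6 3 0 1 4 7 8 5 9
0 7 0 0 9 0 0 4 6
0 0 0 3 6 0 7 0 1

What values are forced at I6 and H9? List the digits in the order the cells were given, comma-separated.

5,2

For I6:
  Consider where 5 can go in box 6.
  I4 is out (row 4 already has a 5).
  G5 is out (row 5 already has a 5).
  I5 is out (row 5 already has a 5).
  So the only cell in box 6 that can hold 5 is I6.
  So I6 = 5.
For H9:
  Row 9 already contains {1, 3, 6, 7}.
  Column H already contains {3, 4, 5, 6, 7, 9}.
  Its 3×3 block (box 9) already contains {1, 4, 5, 6, 7, 8, 9}.
  The only value from 1–9 not eliminated is 2, so H9 = 2.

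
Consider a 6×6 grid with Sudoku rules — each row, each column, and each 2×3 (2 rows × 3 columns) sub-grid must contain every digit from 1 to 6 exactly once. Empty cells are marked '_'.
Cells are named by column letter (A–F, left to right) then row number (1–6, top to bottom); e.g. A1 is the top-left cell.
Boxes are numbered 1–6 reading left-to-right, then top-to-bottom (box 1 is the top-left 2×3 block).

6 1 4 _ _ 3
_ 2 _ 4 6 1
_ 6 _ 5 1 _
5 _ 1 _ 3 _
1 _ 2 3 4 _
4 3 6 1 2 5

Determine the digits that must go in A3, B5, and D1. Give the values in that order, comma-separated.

For A3:
  Consider where 2 can go in column A.
  A2 is out (row 2 already has a 2).
  So the only cell in column A that can hold 2 is A3.
  So A3 = 2.
For B5:
  Row 5 already contains {1, 2, 3, 4}.
  Column B already contains {1, 2, 3, 6}.
  Its 2×3 block (box 5) already contains {1, 2, 3, 4, 6}.
  The only value from 1–6 not eliminated is 5, so B5 = 5.
For D1:
  Row 1 already contains {1, 3, 4, 6}.
  Column D already contains {1, 3, 4, 5}.
  Its 2×3 block (box 2) already contains {1, 3, 4, 6}.
  The only value from 1–6 not eliminated is 2, so D1 = 2.

2,5,2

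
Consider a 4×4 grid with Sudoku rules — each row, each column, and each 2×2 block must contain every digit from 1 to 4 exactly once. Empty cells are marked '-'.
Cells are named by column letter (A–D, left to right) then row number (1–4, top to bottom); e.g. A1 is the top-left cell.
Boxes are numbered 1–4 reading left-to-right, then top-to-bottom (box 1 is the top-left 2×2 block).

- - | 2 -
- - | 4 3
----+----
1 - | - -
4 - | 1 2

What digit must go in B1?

Cell B1 itself could take any of {1, 3, 4} by direct elimination.
Consider where 4 can go in column B.
B2 is out (row 2 already has a 4).
B3 is out (box 3 already has a 4).
B4 is out (row 4 already has a 4).
So the only cell in column B that can hold 4 is B1.
Therefore B1 = 4.

4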